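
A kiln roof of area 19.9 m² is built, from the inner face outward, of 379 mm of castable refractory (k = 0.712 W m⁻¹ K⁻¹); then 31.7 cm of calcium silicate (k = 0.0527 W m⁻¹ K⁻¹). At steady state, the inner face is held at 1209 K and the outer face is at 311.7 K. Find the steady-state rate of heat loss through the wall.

Q = 2.73 kW

Resistance network (inner→outer):
  R_castable refractory = L/(kA) = 0.379/(0.712·19.9) = 0.02675 K/W
  R_calcium silicate = L/(kA) = 0.317/(0.0527·19.9) = 0.3023 K/W
ΣR = 0.02675 + 0.3023 = 0.3291 K/W
Q = ΔT/ΣR = (1209 K − 311.7 K)/0.3291 = 2730 W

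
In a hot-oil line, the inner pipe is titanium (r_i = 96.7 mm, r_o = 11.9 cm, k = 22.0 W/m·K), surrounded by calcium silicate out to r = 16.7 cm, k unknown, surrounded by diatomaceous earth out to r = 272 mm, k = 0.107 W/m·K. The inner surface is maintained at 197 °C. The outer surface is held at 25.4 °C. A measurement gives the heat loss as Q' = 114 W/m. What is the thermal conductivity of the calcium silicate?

k = 0.0693 W/m·K

ΣR = ΔT/Q' = |197 − 25.4|/114 = 1.505 m·K/W
Known resistances:
  R'_titanium = ln(0.119/0.0967)/(2πk) = 0.2075/(2π·22.0) = 0.001501 m·K/W
  R'_diatomaceous earth = ln(0.272/0.167)/(2πk) = 0.4878/(2π·0.107) = 0.7256 m·K/W
R_calcium silicate = ΣR − ΣR_known = 1.505 − 0.7271 = 0.7779 m·K/W
ln(r₂/r₁)/(2πk) = 0.7779 ⇒ k = 0.3389/(2π·0.7779) = 0.0693 W/m·K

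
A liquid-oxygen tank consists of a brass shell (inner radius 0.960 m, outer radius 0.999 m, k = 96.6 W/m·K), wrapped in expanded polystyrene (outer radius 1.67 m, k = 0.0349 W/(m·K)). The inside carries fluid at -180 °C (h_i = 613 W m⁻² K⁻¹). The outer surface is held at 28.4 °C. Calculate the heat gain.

Q = 227 W

Series thermal resistances, inner to outer:
  R_conv,in = 1/(4πr²h) = 1/(4π·0.960²·613) = 1.409×10^-4 K/W
  R_brass = (1/0.960 − 1/0.999)/(4πk) = 0.04067/(4π·96.6) = 3.350×10^-5 K/W
  R_expanded polystyrene = (1/0.999 − 1/1.67)/(4πk) = 0.4022/(4π·0.0349) = 0.9171 K/W
ΣR = 1.409×10^-4 + 3.350×10^-5 + 0.9171 = 0.9173 K/W
Q = ΔT/ΣR = (-180 °C − 28.4 °C)/0.9173 = -227 W
(Negative Q ⇒ heat flows inward; heat gain = 227 W.)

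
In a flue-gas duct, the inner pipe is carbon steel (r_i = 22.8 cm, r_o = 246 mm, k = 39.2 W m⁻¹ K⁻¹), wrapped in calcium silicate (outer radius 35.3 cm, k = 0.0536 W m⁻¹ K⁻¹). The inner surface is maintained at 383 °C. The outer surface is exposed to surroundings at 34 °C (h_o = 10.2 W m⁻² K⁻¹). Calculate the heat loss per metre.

Q' = 312 W/m

Series thermal resistances, inner to outer:
  R'_carbon steel = ln(0.246/0.228)/(2πk) = 0.07599/(2π·39.2) = 3.085×10^-4 m·K/W
  R'_calcium silicate = ln(0.353/0.246)/(2πk) = 0.3611/(2π·0.0536) = 1.072 m·K/W
  R'_conv,out = 1/(2πr h) = 1/(2π·0.353·10.2) = 0.04420 m·K/W
ΣR = 3.085×10^-4 + 1.072 + 0.04420 = 1.117 m·K/W
Q' = ΔT/ΣR = (383 °C − 34 °C)/1.117 = 312 W/m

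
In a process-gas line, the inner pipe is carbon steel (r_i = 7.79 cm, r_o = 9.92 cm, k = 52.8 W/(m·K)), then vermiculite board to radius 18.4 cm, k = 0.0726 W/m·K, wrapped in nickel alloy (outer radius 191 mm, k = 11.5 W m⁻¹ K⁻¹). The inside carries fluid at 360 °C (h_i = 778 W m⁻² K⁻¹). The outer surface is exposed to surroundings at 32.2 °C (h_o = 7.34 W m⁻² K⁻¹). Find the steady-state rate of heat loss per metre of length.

Treat each layer as a resistance in series:
  R'_conv,in = 1/(2πr h) = 1/(2π·0.0779·778) = 0.002626 m·K/W
  R'_carbon steel = ln(0.0992/0.0779)/(2πk) = 0.2417/(2π·52.8) = 7.286×10^-4 m·K/W
  R'_vermiculite board = ln(0.184/0.0992)/(2πk) = 0.6178/(2π·0.0726) = 1.354 m·K/W
  R'_nickel alloy = ln(0.191/0.184)/(2πk) = 0.03734/(2π·11.5) = 5.167×10^-4 m·K/W
  R'_conv,out = 1/(2πr h) = 1/(2π·0.191·7.34) = 0.1135 m·K/W
ΣR = 0.002626 + 7.286×10^-4 + 1.354 + 5.167×10^-4 + 0.1135 = 1.471 m·K/W
Q' = ΔT/ΣR = (360 °C − 32.2 °C)/1.471 = 223 W/m

Q' = 223 W/m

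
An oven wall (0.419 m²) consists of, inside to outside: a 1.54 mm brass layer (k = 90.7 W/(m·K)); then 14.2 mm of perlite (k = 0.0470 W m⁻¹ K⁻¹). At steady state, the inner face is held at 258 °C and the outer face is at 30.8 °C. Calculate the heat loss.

Resistance network (inner→outer):
  R_brass = L/(kA) = 0.00154/(90.7·0.419) = 4.052×10^-5 K/W
  R_perlite = L/(kA) = 0.0142/(0.0470·0.419) = 0.7211 K/W
ΣR = 4.052×10^-5 + 0.7211 = 0.7211 K/W
Q = ΔT/ΣR = (258 °C − 30.8 °C)/0.7211 = 315 W

Q = 315 W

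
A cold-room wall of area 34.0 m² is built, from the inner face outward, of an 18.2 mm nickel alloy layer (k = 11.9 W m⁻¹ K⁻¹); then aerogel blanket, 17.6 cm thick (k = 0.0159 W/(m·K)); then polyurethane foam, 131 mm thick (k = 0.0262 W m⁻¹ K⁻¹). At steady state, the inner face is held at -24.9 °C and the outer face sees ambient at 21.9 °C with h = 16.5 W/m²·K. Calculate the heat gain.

Series thermal resistances, inner to outer:
  R_nickel alloy = L/(kA) = 0.0182/(11.9·34.0) = 4.498×10^-5 K/W
  R_aerogel blanket = L/(kA) = 0.176/(0.0159·34.0) = 0.3256 K/W
  R_polyurethane foam = L/(kA) = 0.131/(0.0262·34.0) = 0.1471 K/W
  R_conv,out = 1/(hA) = 1/(16.5·34.0) = 0.001783 K/W
ΣR = 4.498×10^-5 + 0.3256 + 0.1471 + 0.001783 = 0.4745 K/W
Q = ΔT/ΣR = (-24.9 °C − 21.9 °C)/0.4745 = -98.6 W
(Negative Q ⇒ heat flows inward; heat gain = 98.6 W.)

Q = 98.6 W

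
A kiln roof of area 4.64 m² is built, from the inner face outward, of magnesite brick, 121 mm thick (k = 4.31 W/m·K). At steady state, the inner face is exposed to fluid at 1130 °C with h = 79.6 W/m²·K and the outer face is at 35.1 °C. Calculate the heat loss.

Q = 125 kW

Treat each layer as a resistance in series:
  R_conv,in = 1/(hA) = 1/(79.6·4.64) = 0.002708 K/W
  R_magnesite brick = L/(kA) = 0.121/(4.31·4.64) = 0.006050 K/W
ΣR = 0.002708 + 0.006050 = 0.008758 K/W
Q = ΔT/ΣR = (1130 °C − 35.1 °C)/0.008758 = 1.25×10^5 W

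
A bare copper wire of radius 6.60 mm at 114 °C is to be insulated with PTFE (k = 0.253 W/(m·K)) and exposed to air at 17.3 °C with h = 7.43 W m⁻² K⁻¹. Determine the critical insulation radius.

r_cr = 3.41 cm

For a cylinder, r_cr = k_ins/h = 0.253/7.43 = 0.0341 m = 3.41 cm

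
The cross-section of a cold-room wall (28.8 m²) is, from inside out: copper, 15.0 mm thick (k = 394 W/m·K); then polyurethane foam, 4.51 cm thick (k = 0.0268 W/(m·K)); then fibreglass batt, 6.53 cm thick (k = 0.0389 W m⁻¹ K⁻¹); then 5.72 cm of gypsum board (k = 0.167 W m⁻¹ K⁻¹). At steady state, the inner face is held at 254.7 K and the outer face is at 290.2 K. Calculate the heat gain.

Q = 276 W

Resistance network (inner→outer):
  R_copper = L/(kA) = 0.0150/(394·28.8) = 1.322×10^-6 K/W
  R_polyurethane foam = L/(kA) = 0.0451/(0.0268·28.8) = 0.05843 K/W
  R_fibreglass batt = L/(kA) = 0.0653/(0.0389·28.8) = 0.05829 K/W
  R_gypsum board = L/(kA) = 0.0572/(0.167·28.8) = 0.01189 K/W
ΣR = 1.322×10^-6 + 0.05843 + 0.05829 + 0.01189 = 0.1286 K/W
Q = ΔT/ΣR = (254.7 K − 290.2 K)/0.1286 = -276 W
(Negative Q ⇒ heat flows inward; heat gain = 276 W.)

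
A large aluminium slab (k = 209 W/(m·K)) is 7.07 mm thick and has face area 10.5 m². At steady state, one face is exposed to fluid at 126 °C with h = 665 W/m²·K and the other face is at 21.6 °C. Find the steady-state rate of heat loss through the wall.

Series thermal resistances, inner to outer:
  R_conv,in = 1/(hA) = 1/(665·10.5) = 1.432×10^-4 K/W
  R_aluminium = L/(kA) = 0.00707/(209·10.5) = 3.222×10^-6 K/W
ΣR = 1.432×10^-4 + 3.222×10^-6 = 1.464×10^-4 K/W
Q = ΔT/ΣR = (126 °C − 21.6 °C)/1.464×10^-4 = 7.13×10^5 W

Q = 7.13×10^5 W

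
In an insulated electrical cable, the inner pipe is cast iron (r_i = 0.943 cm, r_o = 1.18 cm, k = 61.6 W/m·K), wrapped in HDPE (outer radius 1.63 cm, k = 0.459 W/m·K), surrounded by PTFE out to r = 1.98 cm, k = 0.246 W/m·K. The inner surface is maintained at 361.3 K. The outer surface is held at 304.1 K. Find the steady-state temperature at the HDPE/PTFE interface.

T = 334.3 K

Treat each layer as a resistance in series:
  R'_cast iron = ln(0.0118/0.00943)/(2πk) = 0.2242/(2π·61.6) = 5.793×10^-4 m·K/W
  R'_HDPE = ln(0.0163/0.0118)/(2πk) = 0.3231/(2π·0.459) = 0.1120 m·K/W
  R'_PTFE = ln(0.0198/0.0163)/(2πk) = 0.1945/(2π·0.246) = 0.1258 m·K/W
ΣR = 5.793×10^-4 + 0.1120 + 0.1258 = 0.2384 m·K/W
Q' = ΔT/ΣR = (361.3 K − 304.1 K)/0.2384 = 239.9 W/m
From the inner boundary to the HDPE/PTFE interface, ΣR_partial = 0.1126 m·K/W.
T_interface = T_in − Q'·ΣR_partial = 361.3 K − (239.9)(0.1126) = 334.3 K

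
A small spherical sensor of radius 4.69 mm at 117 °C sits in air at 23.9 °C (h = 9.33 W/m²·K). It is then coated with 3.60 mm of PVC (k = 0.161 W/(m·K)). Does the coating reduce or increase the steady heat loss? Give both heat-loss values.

Critical radius for a sphere: r_cr = 2k/h = 0.0345 m = 3.45 cm.
Outer radius after coating: r₂ = 0.00469 + 0.00360 = 0.00829 m.
Since r₁ < r_cr and r₂ ≤ r_cr, the coating moves toward the maximum at r_cr — heat loss rises.
Bare: R = 1/(4πr₁²h) = 387.8 K/W; Q = 93.1/387.8 = 0.240 W.
Coated: R = R_cond + R_conv = 169.9 K/W; Q = 93.1/169.9 = 0.548 W.

increases: 0.240 → 0.548 W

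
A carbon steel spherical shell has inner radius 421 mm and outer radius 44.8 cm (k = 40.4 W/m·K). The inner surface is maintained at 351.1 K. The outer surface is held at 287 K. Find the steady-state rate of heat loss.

Q = 4πk·ΔT/(1/r₁ − 1/r₂) = 4π × 40.4 × 64.1 / (1/0.421 − 1/0.448) = 2.27×10^5 W

Q = 227 kW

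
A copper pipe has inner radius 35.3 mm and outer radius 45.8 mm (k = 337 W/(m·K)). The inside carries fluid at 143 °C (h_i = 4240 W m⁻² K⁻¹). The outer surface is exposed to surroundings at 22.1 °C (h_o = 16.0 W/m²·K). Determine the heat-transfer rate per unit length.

Treat each layer as a resistance in series:
  R'_conv,in = 1/(2πr h) = 1/(2π·0.0353·4240) = 0.001063 m·K/W
  R'_copper = ln(0.0458/0.0353)/(2πk) = 0.2604/(2π·337) = 1.230×10^-4 m·K/W
  R'_conv,out = 1/(2πr h) = 1/(2π·0.0458·16.0) = 0.2172 m·K/W
ΣR = 0.001063 + 1.230×10^-4 + 0.2172 = 0.2184 m·K/W
Q' = ΔT/ΣR = (143 °C − 22.1 °C)/0.2184 = 554 W/m

Q' = 554 W/m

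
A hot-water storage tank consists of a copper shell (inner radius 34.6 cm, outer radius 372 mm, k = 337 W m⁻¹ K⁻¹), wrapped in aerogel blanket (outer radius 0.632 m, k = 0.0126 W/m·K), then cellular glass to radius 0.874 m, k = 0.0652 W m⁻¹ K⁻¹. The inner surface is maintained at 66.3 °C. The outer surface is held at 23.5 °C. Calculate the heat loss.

Q = 5.69 W

Series thermal resistances, inner to outer:
  R_copper = (1/0.346 − 1/0.372)/(4πk) = 0.2020/(4π·337) = 4.770×10^-5 K/W
  R_aerogel blanket = (1/0.372 − 1/0.632)/(4πk) = 1.106/(4π·0.0126) = 6.984 K/W
  R_cellular glass = (1/0.632 − 1/0.874)/(4πk) = 0.4381/(4π·0.0652) = 0.5347 K/W
ΣR = 4.770×10^-5 + 6.984 + 0.5347 = 7.519 K/W
Q = ΔT/ΣR = (66.3 °C − 23.5 °C)/7.519 = 5.69 W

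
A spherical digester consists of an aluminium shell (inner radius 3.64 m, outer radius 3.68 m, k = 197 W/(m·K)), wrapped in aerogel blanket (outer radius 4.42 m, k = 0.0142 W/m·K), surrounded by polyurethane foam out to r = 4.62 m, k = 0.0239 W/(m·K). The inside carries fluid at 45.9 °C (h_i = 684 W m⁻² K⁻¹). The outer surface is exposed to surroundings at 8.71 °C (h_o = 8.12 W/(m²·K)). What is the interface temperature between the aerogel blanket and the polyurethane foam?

T = 13.0 °C

Resistance network (inner→outer):
  R_conv,in = 1/(4πr²h) = 1/(4π·3.64²·684) = 8.781×10^-6 K/W
  R_aluminium = (1/3.64 − 1/3.68)/(4πk) = 0.002986/(4π·197) = 1.206×10^-6 K/W
  R_aerogel blanket = (1/3.68 − 1/4.42)/(4πk) = 0.04549/(4π·0.0142) = 0.2550 K/W
  R_polyurethane foam = (1/4.42 − 1/4.62)/(4πk) = 0.009794/(4π·0.0239) = 0.03261 K/W
  R_conv,out = 1/(4πr²h) = 1/(4π·4.62²·8.12) = 4.591×10^-4 K/W
ΣR = 8.781×10^-6 + 1.206×10^-6 + 0.2550 + 0.03261 + 4.591×10^-4 = 0.2881 K/W
Q = ΔT/ΣR = (45.9 °C − 8.71 °C)/0.2881 = 129.1 W
From the inner boundary to the aerogel blanket/polyurethane foam interface, ΣR_partial = 0.2550 K/W.
T_interface = T_in − Q·ΣR_partial = 45.9 °C − (129.1)(0.2550) = 13.0 °C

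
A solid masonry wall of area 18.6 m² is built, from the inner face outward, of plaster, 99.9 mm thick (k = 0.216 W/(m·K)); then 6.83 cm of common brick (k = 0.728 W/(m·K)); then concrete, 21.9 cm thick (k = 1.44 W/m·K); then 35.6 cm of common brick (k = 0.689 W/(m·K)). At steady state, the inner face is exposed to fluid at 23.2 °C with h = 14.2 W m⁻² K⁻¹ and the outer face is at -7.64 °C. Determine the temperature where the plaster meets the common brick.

Resistance network (inner→outer):
  R_conv,in = 1/(hA) = 1/(14.2·18.6) = 0.003786 K/W
  R_plaster = L/(kA) = 0.0999/(0.216·18.6) = 0.02487 K/W
  R_common brick = L/(kA) = 0.0683/(0.728·18.6) = 0.005044 K/W
  R_concrete = L/(kA) = 0.219/(1.44·18.6) = 0.008177 K/W
  R_common brick = L/(kA) = 0.356/(0.689·18.6) = 0.02778 K/W
ΣR = 0.003786 + 0.02487 + 0.005044 + 0.008177 + 0.02778 = 0.06966 K/W
Q = ΔT/ΣR = (23.2 °C − -7.64 °C)/0.06966 = 442.7 W
From the inner boundary to the plaster/common brick interface, ΣR_partial = 0.02866 K/W.
T_interface = T_in − Q·ΣR_partial = 23.2 °C − (442.7)(0.02866) = 10.5 °C

T = 10.5 °C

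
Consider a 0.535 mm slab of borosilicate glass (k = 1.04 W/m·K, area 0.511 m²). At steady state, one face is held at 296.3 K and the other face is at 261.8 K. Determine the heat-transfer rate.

Q = 34.3 kW

Q = kA·ΔT/L = 1.04 × 0.511 × |296.3 K − 261.8 K| / 5.35×10^-4 = 34300 W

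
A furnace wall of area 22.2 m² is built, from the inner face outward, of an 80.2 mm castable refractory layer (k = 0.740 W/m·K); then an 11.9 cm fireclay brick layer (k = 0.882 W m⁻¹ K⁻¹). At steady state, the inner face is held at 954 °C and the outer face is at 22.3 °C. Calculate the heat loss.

Resistance network (inner→outer):
  R_castable refractory = L/(kA) = 0.0802/(0.740·22.2) = 0.004882 K/W
  R_fireclay brick = L/(kA) = 0.119/(0.882·22.2) = 0.006078 K/W
ΣR = 0.004882 + 0.006078 = 0.01096 K/W
Q = ΔT/ΣR = (954 °C − 22.3 °C)/0.01096 = 85000 W

Q = 85.0 kW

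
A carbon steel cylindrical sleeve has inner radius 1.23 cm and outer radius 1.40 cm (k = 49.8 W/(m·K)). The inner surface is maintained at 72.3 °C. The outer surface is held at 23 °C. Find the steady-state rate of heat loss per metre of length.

Q' = 119 kW/m

Q' = 2πk·ΔT/ln(r₂/r₁) = 2π × 49.8 × 49.3 / ln(0.0140/0.0123) = 1.19×10^5 W/m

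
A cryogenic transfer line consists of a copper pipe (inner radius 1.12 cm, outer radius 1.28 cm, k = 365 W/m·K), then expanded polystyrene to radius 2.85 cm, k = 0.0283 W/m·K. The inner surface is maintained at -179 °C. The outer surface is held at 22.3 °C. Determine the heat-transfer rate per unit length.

Q' = 44.7 W/m

Treat each layer as a resistance in series:
  R'_copper = ln(0.0128/0.0112)/(2πk) = 0.1335/(2π·365) = 5.823×10^-5 m·K/W
  R'_expanded polystyrene = ln(0.0285/0.0128)/(2πk) = 0.8005/(2π·0.0283) = 4.502 m·K/W
ΣR = 5.823×10^-5 + 4.502 = 4.502 m·K/W
Q' = ΔT/ΣR = (-179 °C − 22.3 °C)/4.502 = -44.7 W/m
(Negative Q' ⇒ heat flows inward; heat gain = 44.7 W/m.)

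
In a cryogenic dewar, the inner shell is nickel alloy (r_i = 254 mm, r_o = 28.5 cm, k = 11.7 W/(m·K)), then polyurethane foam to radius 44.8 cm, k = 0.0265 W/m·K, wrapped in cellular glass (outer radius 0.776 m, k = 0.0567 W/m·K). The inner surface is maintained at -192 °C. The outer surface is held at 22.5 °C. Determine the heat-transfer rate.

Series thermal resistances, inner to outer:
  R_nickel alloy = (1/0.254 − 1/0.285)/(4πk) = 0.4282/(4π·11.7) = 0.002913 K/W
  R_polyurethane foam = (1/0.285 − 1/0.448)/(4πk) = 1.277/(4π·0.0265) = 3.834 K/W
  R_cellular glass = (1/0.448 − 1/0.776)/(4πk) = 0.9435/(4π·0.0567) = 1.324 K/W
ΣR = 0.002913 + 3.834 + 1.324 = 5.161 K/W
Q = ΔT/ΣR = (-192 °C − 22.5 °C)/5.161 = -41.6 W
(Negative Q ⇒ heat flows inward; heat gain = 41.6 W.)

Q = 41.6 W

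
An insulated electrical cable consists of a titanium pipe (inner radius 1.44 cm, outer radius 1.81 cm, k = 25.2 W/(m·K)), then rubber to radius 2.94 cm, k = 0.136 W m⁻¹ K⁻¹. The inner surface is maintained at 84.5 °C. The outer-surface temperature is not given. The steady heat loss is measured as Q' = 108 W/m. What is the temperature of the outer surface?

T_out = 23.0 °C

Series resistances:
  R'_titanium = ln(0.0181/0.0144)/(2πk) = 0.2287/(2π·25.2) = 0.001444 m·K/W
  R'_rubber = ln(0.0294/0.0181)/(2πk) = 0.4851/(2π·0.136) = 0.5677 m·K/W
ΣR = 0.5691 m·K/W
ΔT = Q'·ΣR = 108 × 0.5691 = 61.46 K
Heat flows outward, so T_out = T_in − ΔT = 84.5 − 61.46 = 23.0 °C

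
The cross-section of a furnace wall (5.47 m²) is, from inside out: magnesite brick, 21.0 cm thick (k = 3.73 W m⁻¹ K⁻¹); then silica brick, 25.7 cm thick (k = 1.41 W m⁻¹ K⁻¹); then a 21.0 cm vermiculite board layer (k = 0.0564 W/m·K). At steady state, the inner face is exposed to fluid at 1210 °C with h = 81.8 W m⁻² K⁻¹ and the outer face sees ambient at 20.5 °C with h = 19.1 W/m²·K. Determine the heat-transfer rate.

Series thermal resistances, inner to outer:
  R_conv,in = 1/(hA) = 1/(81.8·5.47) = 0.002235 K/W
  R_magnesite brick = L/(kA) = 0.210/(3.73·5.47) = 0.01029 K/W
  R_silica brick = L/(kA) = 0.257/(1.41·5.47) = 0.03332 K/W
  R_vermiculite board = L/(kA) = 0.210/(0.0564·5.47) = 0.6807 K/W
  R_conv,out = 1/(hA) = 1/(19.1·5.47) = 0.009571 K/W
ΣR = 0.002235 + 0.01029 + 0.03332 + 0.6807 + 0.009571 = 0.7361 K/W
Q = ΔT/ΣR = (1210 °C − 20.5 °C)/0.7361 = 1620 W

Q = 1620 W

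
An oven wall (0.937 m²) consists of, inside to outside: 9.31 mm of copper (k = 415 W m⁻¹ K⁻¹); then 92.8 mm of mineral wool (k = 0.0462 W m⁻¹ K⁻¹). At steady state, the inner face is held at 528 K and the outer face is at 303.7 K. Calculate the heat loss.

Q = 105 W

Series thermal resistances, inner to outer:
  R_copper = L/(kA) = 0.00931/(415·0.937) = 2.394×10^-5 K/W
  R_mineral wool = L/(kA) = 0.0928/(0.0462·0.937) = 2.144 K/W
ΣR = 2.394×10^-5 + 2.144 = 2.144 K/W
Q = ΔT/ΣR = (528 K − 303.7 K)/2.144 = 105 W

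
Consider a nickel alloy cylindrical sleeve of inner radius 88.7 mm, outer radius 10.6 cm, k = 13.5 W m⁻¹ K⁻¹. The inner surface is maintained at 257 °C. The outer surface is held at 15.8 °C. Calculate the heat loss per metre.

Q' = 1.15×10^5 W/m

Q' = 2πk·ΔT/ln(r₂/r₁) = 2π × 13.5 × 241.2 / ln(0.106/0.0887) = 1.15×10^5 W/m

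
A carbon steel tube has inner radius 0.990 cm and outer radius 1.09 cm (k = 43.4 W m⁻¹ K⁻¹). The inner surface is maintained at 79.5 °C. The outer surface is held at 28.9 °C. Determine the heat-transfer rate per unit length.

Q' = 2πk·ΔT/ln(r₂/r₁) = 2π × 43.4 × 50.6 / ln(0.0109/0.00990) = 1.43×10^5 W/m

Q' = 143 kW/m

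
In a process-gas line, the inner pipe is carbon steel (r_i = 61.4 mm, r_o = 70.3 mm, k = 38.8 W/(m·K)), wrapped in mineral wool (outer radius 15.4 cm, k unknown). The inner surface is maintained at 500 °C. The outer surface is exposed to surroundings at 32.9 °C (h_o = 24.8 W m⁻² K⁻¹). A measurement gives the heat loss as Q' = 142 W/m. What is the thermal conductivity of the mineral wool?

k = 0.0384 W/m·K

ΣR = ΔT/Q' = |500 − 32.9|/142 = 3.289 m·K/W
Known resistances:
  R'_carbon steel = ln(0.0703/0.0614)/(2πk) = 0.1354/(2π·38.8) = 5.552×10^-4 m·K/W
  R'_conv,out = 1/(2πr h) = 1/(2π·0.154·24.8) = 0.04167 m·K/W
R_mineral wool = ΣR − ΣR_known = 3.289 − 0.04223 = 3.247 m·K/W
ln(r₂/r₁)/(2πk) = 3.247 ⇒ k = 0.7842/(2π·3.247) = 0.0384 W/m·K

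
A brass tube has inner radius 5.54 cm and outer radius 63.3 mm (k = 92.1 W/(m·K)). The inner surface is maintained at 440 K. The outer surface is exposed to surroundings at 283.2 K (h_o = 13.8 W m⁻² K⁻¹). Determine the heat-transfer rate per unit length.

Q' = 860 W/m

Resistance network (inner→outer):
  R'_brass = ln(0.0633/0.0554)/(2πk) = 0.1333/(2π·92.1) = 2.304×10^-4 m·K/W
  R'_conv,out = 1/(2πr h) = 1/(2π·0.0633·13.8) = 0.1822 m·K/W
ΣR = 2.304×10^-4 + 0.1822 = 0.1824 m·K/W
Q' = ΔT/ΣR = (440 K − 283.2 K)/0.1824 = 860 W/m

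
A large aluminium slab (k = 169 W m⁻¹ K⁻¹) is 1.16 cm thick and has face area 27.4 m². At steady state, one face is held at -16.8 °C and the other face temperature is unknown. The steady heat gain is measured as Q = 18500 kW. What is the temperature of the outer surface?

T_out = 29.5 °C

Sum the resistances:
  R_aluminium = L/(kA) = 0.0116/(169·27.4) = 2.505×10^-6 K/W
ΣR = 2.505×10^-6 K/W
ΔT = Q·ΣR = 1.85×10^7 × 2.505×10^-6 = 46.34 K
Heat flows inward, so T_out = T_in + ΔT = -16.8 + 46.34 = 29.5 °C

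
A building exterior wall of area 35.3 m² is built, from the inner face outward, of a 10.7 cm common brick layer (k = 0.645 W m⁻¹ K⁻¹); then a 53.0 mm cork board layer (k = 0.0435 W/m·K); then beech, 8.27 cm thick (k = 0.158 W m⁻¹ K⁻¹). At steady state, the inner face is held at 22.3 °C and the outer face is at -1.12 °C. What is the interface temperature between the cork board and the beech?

T = 5.31 °C

Resistance network (inner→outer):
  R_common brick = L/(kA) = 0.107/(0.645·35.3) = 0.004699 K/W
  R_cork board = L/(kA) = 0.0530/(0.0435·35.3) = 0.03452 K/W
  R_beech = L/(kA) = 0.0827/(0.158·35.3) = 0.01483 K/W
ΣR = 0.004699 + 0.03452 + 0.01483 = 0.05405 K/W
Q = ΔT/ΣR = (22.3 °C − -1.12 °C)/0.05405 = 433.3 W
From the inner boundary to the cork board/beech interface, ΣR_partial = 0.03922 K/W.
T_interface = T_in − Q·ΣR_partial = 22.3 °C − (433.3)(0.03922) = 5.31 °C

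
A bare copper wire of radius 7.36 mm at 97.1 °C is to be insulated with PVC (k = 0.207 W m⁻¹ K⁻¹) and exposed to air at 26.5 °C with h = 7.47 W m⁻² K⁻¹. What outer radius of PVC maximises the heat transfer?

r_cr = 2.77 cm

For a cylinder, r_cr = k_ins/h = 0.207/7.47 = 0.0277 m = 2.77 cm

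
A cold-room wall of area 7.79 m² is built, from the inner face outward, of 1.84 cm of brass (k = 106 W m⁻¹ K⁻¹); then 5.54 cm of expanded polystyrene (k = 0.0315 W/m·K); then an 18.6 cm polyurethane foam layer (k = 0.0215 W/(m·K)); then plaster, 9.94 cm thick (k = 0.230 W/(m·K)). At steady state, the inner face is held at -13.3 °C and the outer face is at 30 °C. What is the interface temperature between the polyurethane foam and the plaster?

Resistance network (inner→outer):
  R_brass = L/(kA) = 0.0184/(106·7.79) = 2.228×10^-5 K/W
  R_expanded polystyrene = L/(kA) = 0.0554/(0.0315·7.79) = 0.2258 K/W
  R_polyurethane foam = L/(kA) = 0.186/(0.0215·7.79) = 1.111 K/W
  R_plaster = L/(kA) = 0.0994/(0.230·7.79) = 0.05548 K/W
ΣR = 2.228×10^-5 + 0.2258 + 1.111 + 0.05548 = 1.392 K/W
Q = ΔT/ΣR = (-13.3 °C − 30 °C)/1.392 = -31.11 W
From the inner boundary to the polyurethane foam/plaster interface, ΣR_partial = 1.337 K/W.
T_interface = T_in − Q·ΣR_partial = -13.3 °C − (-31.11)(1.337) = 28.3 °C

T = 28.3 °C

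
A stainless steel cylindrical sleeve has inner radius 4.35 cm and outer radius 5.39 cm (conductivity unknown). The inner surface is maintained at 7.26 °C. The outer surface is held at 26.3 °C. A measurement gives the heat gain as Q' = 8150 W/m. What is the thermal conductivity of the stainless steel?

k = 14.6 W/m·K

ΣR = ΔT/Q' = |7.26 − 26.3|/8150 = 0.002336 m·K/W
ln(r₂/r₁)/(2πk) = 0.002336 ⇒ k = 0.2144/(2π·0.002336) = 14.6 W/m·K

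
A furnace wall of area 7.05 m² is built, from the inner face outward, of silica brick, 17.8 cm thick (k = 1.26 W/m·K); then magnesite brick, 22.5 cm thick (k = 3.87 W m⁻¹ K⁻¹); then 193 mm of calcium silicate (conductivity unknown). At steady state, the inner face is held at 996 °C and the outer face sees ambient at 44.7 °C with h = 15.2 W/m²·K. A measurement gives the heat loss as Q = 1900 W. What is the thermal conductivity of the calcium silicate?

ΣR = ΔT/Q = |996 − 44.7|/1900 = 0.5007 K/W
Known resistances:
  R_silica brick = L/(kA) = 0.178/(1.26·7.05) = 0.02004 K/W
  R_magnesite brick = L/(kA) = 0.225/(3.87·7.05) = 0.008247 K/W
  R_conv,out = 1/(hA) = 1/(15.2·7.05) = 0.009332 K/W
R_calcium silicate = ΣR − ΣR_known = 0.5007 − 0.03762 = 0.4631 K/W
L/(kA) = 0.4631 ⇒ k = 0.193/(0.4631·7.05) = 0.0591 W/m·K

k = 0.0591 W/m·K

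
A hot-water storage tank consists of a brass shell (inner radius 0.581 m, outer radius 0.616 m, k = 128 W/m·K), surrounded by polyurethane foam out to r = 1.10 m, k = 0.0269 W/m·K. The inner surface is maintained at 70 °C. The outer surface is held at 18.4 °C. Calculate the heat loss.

Q = 24.4 W

Resistance network (inner→outer):
  R_brass = (1/0.581 − 1/0.616)/(4πk) = 0.09779/(4π·128) = 6.080×10^-5 K/W
  R_polyurethane foam = (1/0.616 − 1/1.10)/(4πk) = 0.7143/(4π·0.0269) = 2.113 K/W
ΣR = 6.080×10^-5 + 2.113 = 2.113 K/W
Q = ΔT/ΣR = (70 °C − 18.4 °C)/2.113 = 24.4 W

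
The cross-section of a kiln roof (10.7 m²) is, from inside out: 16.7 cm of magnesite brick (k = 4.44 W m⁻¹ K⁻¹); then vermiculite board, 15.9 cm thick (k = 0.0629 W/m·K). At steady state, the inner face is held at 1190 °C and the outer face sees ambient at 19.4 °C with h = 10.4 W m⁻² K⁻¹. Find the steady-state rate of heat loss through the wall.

Series thermal resistances, inner to outer:
  R_magnesite brick = L/(kA) = 0.167/(4.44·10.7) = 0.003515 K/W
  R_vermiculite board = L/(kA) = 0.159/(0.0629·10.7) = 0.2362 K/W
  R_conv,out = 1/(hA) = 1/(10.4·10.7) = 0.008986 K/W
ΣR = 0.003515 + 0.2362 + 0.008986 = 0.2487 K/W
Q = ΔT/ΣR = (1190 °C − 19.4 °C)/0.2487 = 4710 W

Q = 4.71 kW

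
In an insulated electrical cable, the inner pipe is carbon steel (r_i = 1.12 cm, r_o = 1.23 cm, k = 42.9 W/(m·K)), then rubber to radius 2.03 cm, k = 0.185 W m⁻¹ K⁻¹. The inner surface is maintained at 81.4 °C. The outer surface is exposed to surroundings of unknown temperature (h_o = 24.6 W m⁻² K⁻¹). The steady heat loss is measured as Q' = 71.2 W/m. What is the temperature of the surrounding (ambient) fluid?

T_out = 28.0 °C

Sum the resistances:
  R'_carbon steel = ln(0.0123/0.0112)/(2πk) = 0.09369/(2π·42.9) = 3.476×10^-4 m·K/W
  R'_rubber = ln(0.0203/0.0123)/(2πk) = 0.5010/(2π·0.185) = 0.4310 m·K/W
  R'_conv,out = 1/(2πr h) = 1/(2π·0.0203·24.6) = 0.3187 m·K/W
ΣR = 0.7501 m·K/W
ΔT = Q'·ΣR = 71.2 × 0.7501 = 53.41 K
Heat flows outward, so T_out = T_in − ΔT = 81.4 − 53.41 = 28.0 °C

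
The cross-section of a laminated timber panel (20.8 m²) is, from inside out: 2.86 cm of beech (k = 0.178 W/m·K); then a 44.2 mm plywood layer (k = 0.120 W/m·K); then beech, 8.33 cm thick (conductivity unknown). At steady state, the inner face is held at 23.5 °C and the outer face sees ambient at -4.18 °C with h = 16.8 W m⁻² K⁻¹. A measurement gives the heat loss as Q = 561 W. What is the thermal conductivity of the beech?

ΣR = ΔT/Q = |23.5 − -4.18|/561 = 0.04934 K/W
Known resistances:
  R_beech = L/(kA) = 0.0286/(0.178·20.8) = 0.007725 K/W
  R_plywood = L/(kA) = 0.0442/(0.120·20.8) = 0.01771 K/W
  R_conv,out = 1/(hA) = 1/(16.8·20.8) = 0.002862 K/W
R_beech = ΣR − ΣR_known = 0.04934 − 0.02830 = 0.02104 K/W
L/(kA) = 0.02104 ⇒ k = 0.0833/(0.02104·20.8) = 0.190 W/m·K

k = 0.190 W/m·K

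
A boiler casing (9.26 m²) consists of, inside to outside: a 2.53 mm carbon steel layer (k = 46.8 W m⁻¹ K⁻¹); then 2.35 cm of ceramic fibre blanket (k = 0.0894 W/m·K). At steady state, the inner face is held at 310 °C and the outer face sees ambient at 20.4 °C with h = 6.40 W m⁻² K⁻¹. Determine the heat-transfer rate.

Resistance network (inner→outer):
  R_carbon steel = L/(kA) = 0.00253/(46.8·9.26) = 5.838×10^-6 K/W
  R_ceramic fibre blanket = L/(kA) = 0.0235/(0.0894·9.26) = 0.02839 K/W
  R_conv,out = 1/(hA) = 1/(6.40·9.26) = 0.01687 K/W
ΣR = 5.838×10^-6 + 0.02839 + 0.01687 = 0.04527 K/W
Q = ΔT/ΣR = (310 °C − 20.4 °C)/0.04527 = 6400 W

Q = 6.40 kW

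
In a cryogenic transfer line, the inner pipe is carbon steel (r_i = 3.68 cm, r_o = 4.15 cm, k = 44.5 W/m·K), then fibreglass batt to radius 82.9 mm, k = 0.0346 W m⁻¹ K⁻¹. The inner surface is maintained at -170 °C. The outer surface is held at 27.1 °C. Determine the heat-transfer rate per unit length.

Resistance network (inner→outer):
  R'_carbon steel = ln(0.0415/0.0368)/(2πk) = 0.1202/(2π·44.5) = 4.299×10^-4 m·K/W
  R'_fibreglass batt = ln(0.0829/0.0415)/(2πk) = 0.6919/(2π·0.0346) = 3.183 m·K/W
ΣR = 4.299×10^-4 + 3.183 = 3.183 m·K/W
Q' = ΔT/ΣR = (-170 °C − 27.1 °C)/3.183 = -61.9 W/m
(Negative Q' ⇒ heat flows inward; heat gain = 61.9 W/m.)

Q' = 61.9 W/m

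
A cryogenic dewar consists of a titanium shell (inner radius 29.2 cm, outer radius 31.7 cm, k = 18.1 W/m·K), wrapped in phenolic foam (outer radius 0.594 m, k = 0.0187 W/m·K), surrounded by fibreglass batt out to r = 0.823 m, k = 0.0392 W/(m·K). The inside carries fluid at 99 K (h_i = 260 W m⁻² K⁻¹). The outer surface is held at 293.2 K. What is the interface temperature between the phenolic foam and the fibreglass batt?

Resistance network (inner→outer):
  R_conv,in = 1/(4πr²h) = 1/(4π·0.292²·260) = 0.003590 K/W
  R_titanium = (1/0.292 − 1/0.317)/(4πk) = 0.2701/(4π·18.1) = 0.001187 K/W
  R_phenolic foam = (1/0.317 − 1/0.594)/(4πk) = 1.471/(4π·0.0187) = 6.260 K/W
  R_fibreglass batt = (1/0.594 − 1/0.823)/(4πk) = 0.4684/(4π·0.0392) = 0.9509 K/W
ΣR = 0.003590 + 0.001187 + 6.260 + 0.9509 = 7.216 K/W
Q = ΔT/ΣR = (99 K − 293.2 K)/7.216 = -26.91 W
From the inner boundary to the phenolic foam/fibreglass batt interface, ΣR_partial = 6.265 K/W.
T_interface = T_in − Q·ΣR_partial = 99 K − (-26.91)(6.265) = 267.6 K

T = 267.6 K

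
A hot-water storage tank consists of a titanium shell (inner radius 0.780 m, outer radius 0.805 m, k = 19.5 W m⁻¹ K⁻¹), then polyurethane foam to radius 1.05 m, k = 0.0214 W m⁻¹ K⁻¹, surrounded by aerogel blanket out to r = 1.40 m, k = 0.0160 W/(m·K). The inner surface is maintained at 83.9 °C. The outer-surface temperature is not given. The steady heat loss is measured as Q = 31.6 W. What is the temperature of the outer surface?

T_out = 12.4 °C

Sum the resistances:
  R_titanium = (1/0.780 − 1/0.805)/(4πk) = 0.03982/(4π·19.5) = 1.625×10^-4 K/W
  R_polyurethane foam = (1/0.805 − 1/1.05)/(4πk) = 0.2899/(4π·0.0214) = 1.078 K/W
  R_aerogel blanket = (1/1.05 − 1/1.40)/(4πk) = 0.2381/(4π·0.0160) = 1.184 K/W
ΣR = 2.262 K/W
ΔT = Q·ΣR = 31.6 × 2.262 = 71.48 K
Heat flows outward, so T_out = T_in − ΔT = 83.9 − 71.48 = 12.4 °C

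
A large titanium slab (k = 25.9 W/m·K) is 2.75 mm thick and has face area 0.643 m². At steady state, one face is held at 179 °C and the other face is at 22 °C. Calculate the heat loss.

Q = kA·ΔT/L = 25.9 × 0.643 × |179 °C − 22 °C| / 0.00275 = 9.51×10^5 W

Q = 951 kW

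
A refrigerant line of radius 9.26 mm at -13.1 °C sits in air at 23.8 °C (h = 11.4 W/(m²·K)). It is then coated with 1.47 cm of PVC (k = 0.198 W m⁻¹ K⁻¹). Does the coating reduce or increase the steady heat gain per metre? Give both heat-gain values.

increases: 24.5 → 27.4 W/m

Critical radius for a cylinder: r_cr = k/h = 0.0174 m = 1.74 cm.
Outer radius after coating: r₂ = 0.00926 + 0.0147 = 0.02396 m.
r₁ < r_cr < r₂: heat gain rises to a maximum at r_cr then falls. Whether the coating helps depends on whether Q(r₂) has dropped back below Q(r₁).
Bare: R = 1/(2πr₁h) = 1.508 m·K/W; Q = 36.9/1.508 = 24.5 W/m.
Coated: R = R_cond + R_conv = 1.347 m·K/W; Q = 36.9/1.347 = 27.4 W/m.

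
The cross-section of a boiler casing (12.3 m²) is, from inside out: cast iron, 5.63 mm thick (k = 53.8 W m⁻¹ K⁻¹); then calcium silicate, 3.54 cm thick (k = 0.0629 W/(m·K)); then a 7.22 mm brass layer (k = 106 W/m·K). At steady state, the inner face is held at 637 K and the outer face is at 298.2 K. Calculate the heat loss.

Q = 7.40 kW

Treat each layer as a resistance in series:
  R_cast iron = L/(kA) = 0.00563/(53.8·12.3) = 8.508×10^-6 K/W
  R_calcium silicate = L/(kA) = 0.0354/(0.0629·12.3) = 0.04576 K/W
  R_brass = L/(kA) = 0.00722/(106·12.3) = 5.538×10^-6 K/W
ΣR = 8.508×10^-6 + 0.04576 + 5.538×10^-6 = 0.04577 K/W
Q = ΔT/ΣR = (637 K − 298.2 K)/0.04577 = 7400 W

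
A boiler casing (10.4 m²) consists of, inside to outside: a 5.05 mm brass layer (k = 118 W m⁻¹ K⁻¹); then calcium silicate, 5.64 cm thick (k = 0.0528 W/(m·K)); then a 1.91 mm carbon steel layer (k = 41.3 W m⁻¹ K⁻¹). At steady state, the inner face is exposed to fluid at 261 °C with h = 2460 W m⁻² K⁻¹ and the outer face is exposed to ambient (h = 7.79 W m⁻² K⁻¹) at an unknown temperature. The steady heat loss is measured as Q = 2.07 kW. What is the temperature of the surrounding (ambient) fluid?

Sum the resistances:
  R_conv,in = 1/(hA) = 1/(2460·10.4) = 3.909×10^-5 K/W
  R_brass = L/(kA) = 0.00505/(118·10.4) = 4.115×10^-6 K/W
  R_calcium silicate = L/(kA) = 0.0564/(0.0528·10.4) = 0.1027 K/W
  R_carbon steel = L/(kA) = 0.00191/(41.3·10.4) = 4.447×10^-6 K/W
  R_conv,out = 1/(hA) = 1/(7.79·10.4) = 0.01234 K/W
ΣR = 0.1151 K/W
ΔT = Q·ΣR = 2070 × 0.1151 = 238.3 K
Heat flows outward, so T_out = T_in − ΔT = 261 − 238.3 = 22.7 °C

T_out = 22.7 °C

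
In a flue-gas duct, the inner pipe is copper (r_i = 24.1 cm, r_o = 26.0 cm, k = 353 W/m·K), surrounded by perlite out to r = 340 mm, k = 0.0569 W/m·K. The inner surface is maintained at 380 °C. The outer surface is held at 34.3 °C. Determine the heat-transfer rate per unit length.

Q' = 461 W/m

Treat each layer as a resistance in series:
  R'_copper = ln(0.260/0.241)/(2πk) = 0.07588/(2π·353) = 3.421×10^-5 m·K/W
  R'_perlite = ln(0.340/0.260)/(2πk) = 0.2683/(2π·0.0569) = 0.7504 m·K/W
ΣR = 3.421×10^-5 + 0.7504 = 0.7504 m·K/W
Q' = ΔT/ΣR = (380 °C − 34.3 °C)/0.7504 = 461 W/m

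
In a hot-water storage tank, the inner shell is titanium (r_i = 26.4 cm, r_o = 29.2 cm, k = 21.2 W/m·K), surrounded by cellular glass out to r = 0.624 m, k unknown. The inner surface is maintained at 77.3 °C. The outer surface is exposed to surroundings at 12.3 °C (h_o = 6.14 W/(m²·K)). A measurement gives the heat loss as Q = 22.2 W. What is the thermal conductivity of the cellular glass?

ΣR = ΔT/Q = |77.3 − 12.3|/22.2 = 2.928 K/W
Known resistances:
  R_titanium = (1/0.264 − 1/0.292)/(4πk) = 0.3632/(4π·21.2) = 0.001363 K/W
  R_conv,out = 1/(4πr²h) = 1/(4π·0.624²·6.14) = 0.03329 K/W
R_cellular glass = ΣR − ΣR_known = 2.928 − 0.03465 = 2.893 K/W
(1/r₁−1/r₂)/(4πk) = 2.893 ⇒ k = 1.822/(4π·2.893) = 0.0501 W/m·K

k = 0.0501 W/m·K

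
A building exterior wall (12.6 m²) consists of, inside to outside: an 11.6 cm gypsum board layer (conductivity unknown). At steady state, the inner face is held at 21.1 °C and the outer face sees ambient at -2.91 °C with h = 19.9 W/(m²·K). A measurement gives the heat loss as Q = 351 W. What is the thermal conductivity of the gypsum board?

ΣR = ΔT/Q = |21.1 − -2.91|/351 = 0.06840 K/W
Known resistances:
  R_conv,out = 1/(hA) = 1/(19.9·12.6) = 0.003988 K/W
R_gypsum board = ΣR − ΣR_known = 0.06840 − 0.003988 = 0.06441 K/W
L/(kA) = 0.06441 ⇒ k = 0.116/(0.06441·12.6) = 0.143 W/m·K

k = 0.143 W/m·K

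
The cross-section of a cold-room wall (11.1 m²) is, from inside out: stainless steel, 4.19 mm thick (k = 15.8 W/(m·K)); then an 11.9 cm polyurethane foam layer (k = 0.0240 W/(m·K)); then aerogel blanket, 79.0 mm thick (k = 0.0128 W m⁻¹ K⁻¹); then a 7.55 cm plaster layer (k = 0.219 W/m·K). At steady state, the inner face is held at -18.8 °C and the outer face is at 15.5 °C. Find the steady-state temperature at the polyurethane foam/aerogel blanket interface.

Resistance network (inner→outer):
  R_stainless steel = L/(kA) = 0.00419/(15.8·11.1) = 2.389×10^-5 K/W
  R_polyurethane foam = L/(kA) = 0.119/(0.0240·11.1) = 0.4467 K/W
  R_aerogel blanket = L/(kA) = 0.0790/(0.0128·11.1) = 0.5560 K/W
  R_plaster = L/(kA) = 0.0755/(0.219·11.1) = 0.03106 K/W
ΣR = 2.389×10^-5 + 0.4467 + 0.5560 + 0.03106 = 1.034 K/W
Q = ΔT/ΣR = (-18.8 °C − 15.5 °C)/1.034 = -33.17 W
From the inner boundary to the polyurethane foam/aerogel blanket interface, ΣR_partial = 0.4467 K/W.
T_interface = T_in − Q·ΣR_partial = -18.8 °C − (-33.17)(0.4467) = -3.98 °C

T = -3.98 °C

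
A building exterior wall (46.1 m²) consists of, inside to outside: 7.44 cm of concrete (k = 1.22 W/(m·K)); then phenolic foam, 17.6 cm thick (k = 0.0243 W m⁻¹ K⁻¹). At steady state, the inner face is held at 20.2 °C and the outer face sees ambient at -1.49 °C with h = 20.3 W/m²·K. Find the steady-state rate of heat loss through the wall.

Resistance network (inner→outer):
  R_concrete = L/(kA) = 0.0744/(1.22·46.1) = 0.001323 K/W
  R_phenolic foam = L/(kA) = 0.176/(0.0243·46.1) = 0.1571 K/W
  R_conv,out = 1/(hA) = 1/(20.3·46.1) = 0.001069 K/W
ΣR = 0.001323 + 0.1571 + 0.001069 = 0.1595 K/W
Q = ΔT/ΣR = (20.2 °C − -1.49 °C)/0.1595 = 136 W

Q = 136 W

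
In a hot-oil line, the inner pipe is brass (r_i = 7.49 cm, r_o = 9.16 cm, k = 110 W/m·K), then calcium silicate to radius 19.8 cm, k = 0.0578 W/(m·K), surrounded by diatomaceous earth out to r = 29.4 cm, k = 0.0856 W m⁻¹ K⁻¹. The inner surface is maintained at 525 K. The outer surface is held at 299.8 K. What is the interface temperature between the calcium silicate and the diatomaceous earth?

T = 357.7 K

Resistance network (inner→outer):
  R'_brass = ln(0.0916/0.0749)/(2πk) = 0.2013/(2π·110) = 2.912×10^-4 m·K/W
  R'_calcium silicate = ln(0.198/0.0916)/(2πk) = 0.7708/(2π·0.0578) = 2.123 m·K/W
  R'_diatomaceous earth = ln(0.294/0.198)/(2πk) = 0.3953/(2π·0.0856) = 0.7350 m·K/W
ΣR = 2.912×10^-4 + 2.123 + 0.7350 = 2.858 m·K/W
Q' = ΔT/ΣR = (525 K − 299.8 K)/2.858 = 78.80 W/m
From the inner boundary to the calcium silicate/diatomaceous earth interface, ΣR_partial = 2.123 m·K/W.
T_interface = T_in − Q'·ΣR_partial = 525 K − (78.80)(2.123) = 357.7 K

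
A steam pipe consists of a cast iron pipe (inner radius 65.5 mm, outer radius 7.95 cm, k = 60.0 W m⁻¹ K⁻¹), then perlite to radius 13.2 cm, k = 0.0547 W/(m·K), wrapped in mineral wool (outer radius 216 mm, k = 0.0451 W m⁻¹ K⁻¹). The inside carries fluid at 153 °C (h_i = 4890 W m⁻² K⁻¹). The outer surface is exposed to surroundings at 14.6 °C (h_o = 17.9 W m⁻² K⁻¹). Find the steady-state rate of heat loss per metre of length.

Resistance network (inner→outer):
  R'_conv,in = 1/(2πr h) = 1/(2π·0.0655·4890) = 4.969×10^-4 m·K/W
  R'_cast iron = ln(0.0795/0.0655)/(2πk) = 0.1937/(2π·60.0) = 5.138×10^-4 m·K/W
  R'_perlite = ln(0.132/0.0795)/(2πk) = 0.5070/(2π·0.0547) = 1.475 m·K/W
  R'_mineral wool = ln(0.216/0.132)/(2πk) = 0.4925/(2π·0.0451) = 1.738 m·K/W
  R'_conv,out = 1/(2πr h) = 1/(2π·0.216·17.9) = 0.04116 m·K/W
ΣR = 4.969×10^-4 + 5.138×10^-4 + 1.475 + 1.738 + 0.04116 = 3.255 m·K/W
Q' = ΔT/ΣR = (153 °C − 14.6 °C)/3.255 = 42.5 W/m

Q' = 42.5 W/m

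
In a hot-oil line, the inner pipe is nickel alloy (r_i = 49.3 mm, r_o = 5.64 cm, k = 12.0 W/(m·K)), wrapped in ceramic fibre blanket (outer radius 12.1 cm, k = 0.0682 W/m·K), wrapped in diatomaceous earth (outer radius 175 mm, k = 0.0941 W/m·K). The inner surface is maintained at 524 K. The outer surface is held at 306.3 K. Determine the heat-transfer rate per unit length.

Q' = 90.4 W/m

Treat each layer as a resistance in series:
  R'_nickel alloy = ln(0.0564/0.0493)/(2πk) = 0.1345/(2π·12.0) = 0.001784 m·K/W
  R'_ceramic fibre blanket = ln(0.121/0.0564)/(2πk) = 0.7633/(2π·0.0682) = 1.781 m·K/W
  R'_diatomaceous earth = ln(0.175/0.121)/(2πk) = 0.3690/(2π·0.0941) = 0.6241 m·K/W
ΣR = 0.001784 + 1.781 + 0.6241 = 2.407 m·K/W
Q' = ΔT/ΣR = (524 K − 306.3 K)/2.407 = 90.4 W/m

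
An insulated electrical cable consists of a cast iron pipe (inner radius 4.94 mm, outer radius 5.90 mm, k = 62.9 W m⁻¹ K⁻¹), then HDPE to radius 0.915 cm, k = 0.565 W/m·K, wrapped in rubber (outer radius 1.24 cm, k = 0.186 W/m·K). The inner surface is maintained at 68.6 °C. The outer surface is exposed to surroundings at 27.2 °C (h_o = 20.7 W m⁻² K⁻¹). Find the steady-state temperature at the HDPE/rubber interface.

T = 63.5 °C

Treat each layer as a resistance in series:
  R'_cast iron = ln(0.00590/0.00494)/(2πk) = 0.1776/(2π·62.9) = 4.493×10^-4 m·K/W
  R'_HDPE = ln(0.00915/0.00590)/(2πk) = 0.4388/(2π·0.565) = 0.1236 m·K/W
  R'_rubber = ln(0.0124/0.00915)/(2πk) = 0.3039/(2π·0.186) = 0.2601 m·K/W
  R'_conv,out = 1/(2πr h) = 1/(2π·0.0124·20.7) = 0.6201 m·K/W
ΣR = 4.493×10^-4 + 0.1236 + 0.2601 + 0.6201 = 1.004 m·K/W
Q' = ΔT/ΣR = (68.6 °C − 27.2 °C)/1.004 = 41.24 W/m
From the inner boundary to the HDPE/rubber interface, ΣR_partial = 0.1240 m·K/W.
T_interface = T_in − Q'·ΣR_partial = 68.6 °C − (41.24)(0.1240) = 63.5 °C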